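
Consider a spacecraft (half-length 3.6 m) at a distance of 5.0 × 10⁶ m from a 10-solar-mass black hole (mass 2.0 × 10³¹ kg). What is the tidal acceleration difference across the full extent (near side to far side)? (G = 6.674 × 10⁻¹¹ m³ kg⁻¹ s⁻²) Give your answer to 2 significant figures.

Δg = 4GMr/d³
   = 4 × (6.674 × 10⁻¹¹) × (2.0 × 10³¹) × (3.6) / (5.0 × 10⁶)³
   = 1.5 × 10² m/s²

1.5 × 10² m/s²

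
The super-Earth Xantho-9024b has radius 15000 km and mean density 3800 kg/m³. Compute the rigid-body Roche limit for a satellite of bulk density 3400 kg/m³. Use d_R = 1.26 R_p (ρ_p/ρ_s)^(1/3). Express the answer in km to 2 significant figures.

d_R = 1.26 × 15000 km × (3800/3400)^(1/3)
    = 20000 km

20000 km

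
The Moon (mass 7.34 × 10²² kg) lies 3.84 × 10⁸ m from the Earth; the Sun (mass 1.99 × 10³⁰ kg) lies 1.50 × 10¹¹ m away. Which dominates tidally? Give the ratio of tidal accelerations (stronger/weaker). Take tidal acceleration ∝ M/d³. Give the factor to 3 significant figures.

The Moon, by a factor of ≈ 2.20

Tidal stretch scales as M/d³; compute that for each body.
The Moon: (7.34 × 10²²) / (3.84 × 10⁸)³ = 1.296 × 10⁻³
The Sun: (1.99 × 10³⁰) / (1.50 × 10¹¹)³ = 5.896 × 10⁻⁴
Ratio (larger/smaller) = 2.20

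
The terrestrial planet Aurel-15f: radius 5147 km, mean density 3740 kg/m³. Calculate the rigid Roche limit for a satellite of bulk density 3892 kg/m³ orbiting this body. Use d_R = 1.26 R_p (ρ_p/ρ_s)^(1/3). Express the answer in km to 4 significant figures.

6400 km

d_R = 1.26 × 5147 km × (3740/3892)^(1/3)
    = 6400 km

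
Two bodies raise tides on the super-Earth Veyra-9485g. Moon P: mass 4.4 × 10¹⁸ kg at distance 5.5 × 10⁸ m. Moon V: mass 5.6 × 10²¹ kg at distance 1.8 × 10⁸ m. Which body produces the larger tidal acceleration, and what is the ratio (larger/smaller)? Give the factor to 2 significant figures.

Moon V, by a factor of ≈ 36000

Tidal acceleration ∝ M/d³, so compare M/d³ for each.
Moon P: (4.4 × 10¹⁸) / (5.5 × 10⁸)³ = 2.645 × 10⁻⁸
Moon V: (5.6 × 10²¹) / (1.8 × 10⁸)³ = 9.602 × 10⁻⁴
Ratio (larger/smaller) = 36000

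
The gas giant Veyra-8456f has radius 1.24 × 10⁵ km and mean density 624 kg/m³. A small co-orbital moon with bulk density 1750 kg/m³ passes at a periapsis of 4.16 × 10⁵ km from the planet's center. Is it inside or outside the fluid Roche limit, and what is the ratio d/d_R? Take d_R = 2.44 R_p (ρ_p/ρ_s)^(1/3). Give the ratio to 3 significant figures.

d_R = 2.44 × (1.24 × 10⁵ km) × (624/1750)^(1/3) = 2.145 × 10⁵ km
d/d_R = (4.16 × 10⁵) / (2.145 × 10⁵) = 1.94
Since d/d_R > 1, the body is outside the Roche limit.

outside; d/d_R ≈ 1.94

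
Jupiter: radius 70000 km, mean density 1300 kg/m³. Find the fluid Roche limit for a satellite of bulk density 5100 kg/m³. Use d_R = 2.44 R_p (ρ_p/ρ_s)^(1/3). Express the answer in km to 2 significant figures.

1.1 × 10⁵ km

d_R = 2.44 × 70000 km × (1300/5100)^(1/3)
    = 1.1 × 10⁵ km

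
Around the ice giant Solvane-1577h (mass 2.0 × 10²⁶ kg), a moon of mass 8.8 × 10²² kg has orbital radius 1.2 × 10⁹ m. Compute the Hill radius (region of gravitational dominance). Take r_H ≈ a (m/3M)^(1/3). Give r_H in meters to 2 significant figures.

r_H ≈ a (m/3M)^(1/3)
    = (1.2 × 10⁹) × (8.8 × 10²² / (3 × 2.0 × 10²⁶))^(1/3)
    = 6.3 × 10⁷ m

6.3 × 10⁷ m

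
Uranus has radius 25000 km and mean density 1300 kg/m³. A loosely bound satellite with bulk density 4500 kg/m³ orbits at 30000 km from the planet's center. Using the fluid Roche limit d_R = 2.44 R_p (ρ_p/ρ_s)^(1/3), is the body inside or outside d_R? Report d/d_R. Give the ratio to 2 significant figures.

inside; d/d_R ≈ 0.74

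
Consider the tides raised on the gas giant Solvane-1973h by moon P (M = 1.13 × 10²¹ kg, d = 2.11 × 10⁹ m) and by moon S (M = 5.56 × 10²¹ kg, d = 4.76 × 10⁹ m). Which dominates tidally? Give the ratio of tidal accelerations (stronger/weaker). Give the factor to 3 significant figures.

Moon P, by a factor of ≈ 2.33

Tidal acceleration ∝ M/d³, so compare M/d³ for each.
Moon P: (1.13 × 10²¹) / (2.11 × 10⁹)³ = 1.203 × 10⁻⁷
Moon S: (5.56 × 10²¹) / (4.76 × 10⁹)³ = 5.155 × 10⁻⁸
Ratio (larger/smaller) = 2.33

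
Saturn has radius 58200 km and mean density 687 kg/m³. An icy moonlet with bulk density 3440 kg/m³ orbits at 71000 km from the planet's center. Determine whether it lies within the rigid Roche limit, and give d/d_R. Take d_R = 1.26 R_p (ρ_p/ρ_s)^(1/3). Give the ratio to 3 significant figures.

outside; d/d_R ≈ 1.66

d_R = 1.26 × (58200 km) × (687/3440)^(1/3) = 42860 km
d/d_R = (71000) / (42860) = 1.66
Since d/d_R > 1, the body is outside the Roche limit.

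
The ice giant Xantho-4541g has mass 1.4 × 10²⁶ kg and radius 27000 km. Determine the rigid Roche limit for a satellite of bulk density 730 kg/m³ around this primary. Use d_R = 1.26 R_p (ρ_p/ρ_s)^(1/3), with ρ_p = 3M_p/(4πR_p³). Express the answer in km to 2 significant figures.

45000 km

ρ_p = 3M_p/(4πR_p³) = 3 × (1.4 × 10²⁶) / (4π × (2.7 × 10⁷ m)³) = 1700 kg/m³
d_R = 1.26 × 27000 km × (1700/730)^(1/3)
    = 45000 km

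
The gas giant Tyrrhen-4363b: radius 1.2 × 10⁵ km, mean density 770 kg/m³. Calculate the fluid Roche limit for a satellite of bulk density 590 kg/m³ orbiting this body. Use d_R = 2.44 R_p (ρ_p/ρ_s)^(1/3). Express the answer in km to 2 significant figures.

d_R = 2.44 × 1.2 × 10⁵ km × (770/590)^(1/3)
    = 3.2 × 10⁵ km

3.2 × 10⁵ km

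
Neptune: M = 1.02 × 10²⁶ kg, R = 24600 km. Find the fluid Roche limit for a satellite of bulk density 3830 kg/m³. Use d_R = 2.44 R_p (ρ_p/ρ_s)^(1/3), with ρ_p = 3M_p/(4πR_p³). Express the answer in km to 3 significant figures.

ρ_p = 3M_p/(4πR_p³) = 3 × (1.02 × 10²⁶) / (4π × (2.46 × 10⁷ m)³) = 1640 kg/m³
d_R = 2.44 × 24600 km × (1640/3830)^(1/3)
    = 45200 km

45200 km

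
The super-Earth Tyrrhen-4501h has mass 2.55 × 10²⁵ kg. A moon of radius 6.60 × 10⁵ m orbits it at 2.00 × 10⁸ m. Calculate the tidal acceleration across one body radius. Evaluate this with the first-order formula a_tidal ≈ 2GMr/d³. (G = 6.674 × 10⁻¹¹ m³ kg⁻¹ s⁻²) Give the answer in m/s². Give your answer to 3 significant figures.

Since r ≪ d, expand the inverse-square field across one radius to get the leading 2GMr/d³ term.
a_tidal = 2GMr/d³
        = 2 × (6.674 × 10⁻¹¹) × (2.55 × 10²⁵) × (6.60 × 10⁵) / (2.00 × 10⁸)³
        = 2.81 × 10⁻⁴ m/s²

2.81 × 10⁻⁴ m/s²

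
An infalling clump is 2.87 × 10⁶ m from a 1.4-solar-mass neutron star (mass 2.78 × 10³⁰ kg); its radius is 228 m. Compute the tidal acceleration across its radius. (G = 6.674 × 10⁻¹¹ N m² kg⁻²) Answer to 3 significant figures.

Δa = 2GMr/d³
   = 2 × (6.674 × 10⁻¹¹) × (2.78 × 10³⁰) × (228) / (2.87 × 10⁶)³
   = 3.58 × 10³ m/s²

3.58 × 10³ m/s²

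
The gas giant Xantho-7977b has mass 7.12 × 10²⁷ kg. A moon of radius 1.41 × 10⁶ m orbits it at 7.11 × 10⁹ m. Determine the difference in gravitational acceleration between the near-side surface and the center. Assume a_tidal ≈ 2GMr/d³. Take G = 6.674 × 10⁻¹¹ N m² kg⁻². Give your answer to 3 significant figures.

Δg = 2GMr/d³
   = 2 × (6.674 × 10⁻¹¹) × (7.12 × 10²⁷) × (1.41 × 10⁶) / (7.11 × 10⁹)³
   = 3.73 × 10⁻⁶ m/s²

3.73 × 10⁻⁶ m/s²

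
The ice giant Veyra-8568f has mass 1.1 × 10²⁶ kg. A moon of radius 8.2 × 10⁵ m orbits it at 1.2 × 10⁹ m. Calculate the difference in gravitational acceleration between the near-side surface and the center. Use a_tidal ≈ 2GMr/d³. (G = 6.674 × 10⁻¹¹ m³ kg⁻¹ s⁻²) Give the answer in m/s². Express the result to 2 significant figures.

7.0 × 10⁻⁶ m/s²

Δa = 2GMr/d³
   = 2 × (6.674 × 10⁻¹¹) × (1.1 × 10²⁶) × (8.2 × 10⁵) / (1.2 × 10⁹)³
   = 7.0 × 10⁻⁶ m/s²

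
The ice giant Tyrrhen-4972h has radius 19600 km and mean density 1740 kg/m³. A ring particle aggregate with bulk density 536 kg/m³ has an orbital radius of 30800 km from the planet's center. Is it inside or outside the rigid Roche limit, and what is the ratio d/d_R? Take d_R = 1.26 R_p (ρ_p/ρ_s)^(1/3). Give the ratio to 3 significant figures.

d_R = 1.26 × (19600 km) × (1740/536)^(1/3) = 36570 km
d/d_R = (30800) / (36570) = 0.842
Since d/d_R < 1, the body is inside the Roche limit.

inside; d/d_R ≈ 0.842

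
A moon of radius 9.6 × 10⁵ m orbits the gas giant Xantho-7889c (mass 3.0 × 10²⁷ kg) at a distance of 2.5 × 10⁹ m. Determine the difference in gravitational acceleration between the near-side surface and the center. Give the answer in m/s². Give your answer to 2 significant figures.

Δa = 2GMr/d³
   = 2 × (6.674 × 10⁻¹¹) × (3.0 × 10²⁷) × (9.6 × 10⁵) / (2.5 × 10⁹)³
   = 2.5 × 10⁻⁵ m/s²

2.5 × 10⁻⁵ m/s²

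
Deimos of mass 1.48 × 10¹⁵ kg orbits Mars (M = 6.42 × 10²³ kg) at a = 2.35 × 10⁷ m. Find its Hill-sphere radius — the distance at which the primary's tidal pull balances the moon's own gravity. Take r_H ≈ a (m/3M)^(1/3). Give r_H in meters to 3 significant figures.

r_H ≈ a (m/3M)^(1/3)
    = (2.35 × 10⁷) × (1.48 × 10¹⁵ / (3 × 6.42 × 10²³))^(1/3)
    = 2.15 × 10⁴ m

2.15 × 10⁴ m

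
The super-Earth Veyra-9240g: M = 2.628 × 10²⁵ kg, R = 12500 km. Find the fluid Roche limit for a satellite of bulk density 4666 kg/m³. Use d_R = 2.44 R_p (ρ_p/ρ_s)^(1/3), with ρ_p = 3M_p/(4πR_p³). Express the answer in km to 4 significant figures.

ρ_p = 3M_p/(4πR_p³) = 3 × (2.628 × 10²⁵) / (4π × (1.250 × 10⁷ m)³) = 3212 kg/m³
d_R = 2.44 × 12500 km × (3212/4666)^(1/3)
    = 26930 km

26930 km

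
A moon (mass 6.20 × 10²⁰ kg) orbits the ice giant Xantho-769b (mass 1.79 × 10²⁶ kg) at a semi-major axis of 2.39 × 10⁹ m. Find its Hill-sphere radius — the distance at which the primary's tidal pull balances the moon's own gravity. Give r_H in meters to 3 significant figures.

r_H ≈ a (m/3M)^(1/3)
    = (2.39 × 10⁹) × (6.20 × 10²⁰ / (3 × 1.79 × 10²⁶))^(1/3)
    = 2.51 × 10⁷ m

2.51 × 10⁷ m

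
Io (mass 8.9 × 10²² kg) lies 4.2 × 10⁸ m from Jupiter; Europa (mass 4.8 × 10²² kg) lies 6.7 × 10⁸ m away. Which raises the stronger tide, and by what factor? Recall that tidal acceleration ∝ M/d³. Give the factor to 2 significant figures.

Io, by a factor of ≈ 7.5

Tidal acceleration ∝ M/d³, so compare M/d³ for each.
Io: (8.9 × 10²²) / (4.2 × 10⁸)³ = 1.201 × 10⁻³
Europa: (4.8 × 10²²) / (6.7 × 10⁸)³ = 1.596 × 10⁻⁴
Ratio (larger/smaller) = 7.5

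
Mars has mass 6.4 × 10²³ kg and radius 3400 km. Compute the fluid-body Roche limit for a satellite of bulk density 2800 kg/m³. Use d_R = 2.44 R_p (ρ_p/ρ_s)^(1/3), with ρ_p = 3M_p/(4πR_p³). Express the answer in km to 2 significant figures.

9300 km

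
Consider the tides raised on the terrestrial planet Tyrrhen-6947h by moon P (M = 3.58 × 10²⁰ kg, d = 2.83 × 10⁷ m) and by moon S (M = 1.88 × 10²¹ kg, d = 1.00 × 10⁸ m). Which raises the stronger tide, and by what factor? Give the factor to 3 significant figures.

Tidal acceleration ∝ M/d³, so compare M/d³ for each.
Moon P: (3.58 × 10²⁰) / (2.83 × 10⁷)³ = 1.580 × 10⁻²
Moon S: (1.88 × 10²¹) / (1.00 × 10⁸)³ = 1.880 × 10⁻³
Ratio (larger/smaller) = 8.40

Moon P, by a factor of ≈ 8.40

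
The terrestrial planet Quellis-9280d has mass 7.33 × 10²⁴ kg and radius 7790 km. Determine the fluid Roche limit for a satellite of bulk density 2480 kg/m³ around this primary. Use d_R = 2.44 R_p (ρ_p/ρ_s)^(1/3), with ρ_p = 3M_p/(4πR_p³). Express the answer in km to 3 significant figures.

21700 km

ρ_p = 3M_p/(4πR_p³) = 3 × (7.33 × 10²⁴) / (4π × (7.79 × 10⁶ m)³) = 3700 kg/m³
d_R = 2.44 × 7790 km × (3700/2480)^(1/3)
    = 21700 km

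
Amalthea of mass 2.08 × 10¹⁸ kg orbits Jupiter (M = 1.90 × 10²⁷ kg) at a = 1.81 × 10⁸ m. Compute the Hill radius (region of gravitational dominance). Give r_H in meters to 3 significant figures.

1.29 × 10⁵ m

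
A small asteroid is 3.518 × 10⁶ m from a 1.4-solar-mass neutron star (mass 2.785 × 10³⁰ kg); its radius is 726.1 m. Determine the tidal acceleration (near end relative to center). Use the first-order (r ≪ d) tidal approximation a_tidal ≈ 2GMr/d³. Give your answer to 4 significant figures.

6.199 × 10³ m/s²

Δa = 2GMr/d³
   = 2 × (6.674 × 10⁻¹¹) × (2.785 × 10³⁰) × (726.1) / (3.518 × 10⁶)³
   = 6.199 × 10³ m/s²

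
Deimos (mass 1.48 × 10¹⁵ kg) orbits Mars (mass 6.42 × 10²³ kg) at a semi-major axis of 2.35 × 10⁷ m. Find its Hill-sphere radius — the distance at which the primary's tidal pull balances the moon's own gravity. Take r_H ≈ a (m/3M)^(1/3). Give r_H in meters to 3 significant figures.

r_H ≈ a (m/3M)^(1/3)
    = (2.35 × 10⁷) × (1.48 × 10¹⁵ / (3 × 6.42 × 10²³))^(1/3)
    = 2.15 × 10⁴ m

2.15 × 10⁴ m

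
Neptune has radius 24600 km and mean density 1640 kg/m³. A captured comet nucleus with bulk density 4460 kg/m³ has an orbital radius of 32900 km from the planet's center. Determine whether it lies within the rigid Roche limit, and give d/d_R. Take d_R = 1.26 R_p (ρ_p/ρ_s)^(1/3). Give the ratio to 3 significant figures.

d_R = 1.26 × (24600 km) × (1640/4460)^(1/3) = 22210 km
d/d_R = (32900) / (22210) = 1.48
Since d/d_R > 1, the body is outside the Roche limit.

outside; d/d_R ≈ 1.48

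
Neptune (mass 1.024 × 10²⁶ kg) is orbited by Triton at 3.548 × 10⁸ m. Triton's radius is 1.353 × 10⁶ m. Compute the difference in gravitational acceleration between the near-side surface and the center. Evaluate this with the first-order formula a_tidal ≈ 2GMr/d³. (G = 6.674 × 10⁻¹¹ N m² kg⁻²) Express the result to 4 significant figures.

4.141 × 10⁻⁴ m/s²

a_tidal = 2GMr/d³
        = 2 × (6.674 × 10⁻¹¹) × (1.024 × 10²⁶) × (1.353 × 10⁶) / (3.548 × 10⁸)³
        = 4.141 × 10⁻⁴ m/s²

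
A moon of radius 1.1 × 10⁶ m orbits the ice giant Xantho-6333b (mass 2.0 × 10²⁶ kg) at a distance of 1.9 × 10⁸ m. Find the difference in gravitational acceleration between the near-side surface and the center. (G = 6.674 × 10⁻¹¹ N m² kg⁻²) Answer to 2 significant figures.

4.3 × 10⁻³ m/s²

Δa = 2GMr/d³
   = 2 × (6.674 × 10⁻¹¹) × (2.0 × 10²⁶) × (1.1 × 10⁶) / (1.9 × 10⁸)³
   = 4.3 × 10⁻³ m/s²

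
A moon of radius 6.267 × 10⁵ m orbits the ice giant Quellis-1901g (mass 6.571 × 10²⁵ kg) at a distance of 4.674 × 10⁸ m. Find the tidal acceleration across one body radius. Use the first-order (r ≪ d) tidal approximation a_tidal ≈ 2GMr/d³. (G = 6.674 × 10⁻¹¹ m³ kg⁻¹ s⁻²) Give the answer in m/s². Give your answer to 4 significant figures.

5.383 × 10⁻⁵ m/s²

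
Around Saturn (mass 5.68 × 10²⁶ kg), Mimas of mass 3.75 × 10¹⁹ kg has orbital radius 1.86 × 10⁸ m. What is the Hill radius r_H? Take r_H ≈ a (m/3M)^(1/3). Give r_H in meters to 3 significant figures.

5.21 × 10⁵ m

r_H ≈ a (m/3M)^(1/3)
    = (1.86 × 10⁸) × (3.75 × 10¹⁹ / (3 × 5.68 × 10²⁶))^(1/3)
    = 5.21 × 10⁵ m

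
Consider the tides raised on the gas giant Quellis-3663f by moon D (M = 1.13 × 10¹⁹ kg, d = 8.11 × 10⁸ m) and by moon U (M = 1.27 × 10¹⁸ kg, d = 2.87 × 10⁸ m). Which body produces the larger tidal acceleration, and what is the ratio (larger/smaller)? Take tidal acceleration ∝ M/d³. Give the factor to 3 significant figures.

Tidal acceleration ∝ M/d³, so compare M/d³ for each.
Moon D: (1.13 × 10¹⁹) / (8.11 × 10⁸)³ = 2.118 × 10⁻⁸
Moon U: (1.27 × 10¹⁸) / (2.87 × 10⁸)³ = 5.372 × 10⁻⁸
Ratio (larger/smaller) = 2.54

Moon U, by a factor of ≈ 2.54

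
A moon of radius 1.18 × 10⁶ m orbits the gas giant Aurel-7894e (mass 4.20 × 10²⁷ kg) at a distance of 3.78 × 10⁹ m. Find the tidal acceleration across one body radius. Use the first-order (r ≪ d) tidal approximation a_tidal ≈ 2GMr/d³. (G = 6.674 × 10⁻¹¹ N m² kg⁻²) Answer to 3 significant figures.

Δg = 2GMr/d³
   = 2 × (6.674 × 10⁻¹¹) × (4.20 × 10²⁷) × (1.18 × 10⁶) / (3.78 × 10⁹)³
   = 1.22 × 10⁻⁵ m/s²

1.22 × 10⁻⁵ m/s²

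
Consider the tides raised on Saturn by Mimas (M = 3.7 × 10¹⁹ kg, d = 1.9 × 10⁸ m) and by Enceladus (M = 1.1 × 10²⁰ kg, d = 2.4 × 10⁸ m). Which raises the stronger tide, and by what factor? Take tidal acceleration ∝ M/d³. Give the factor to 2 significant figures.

Enceladus, by a factor of ≈ 1.5

Tidal acceleration ∝ M/d³, so compare M/d³ for each.
Mimas: (3.7 × 10¹⁹) / (1.9 × 10⁸)³ = 5.394 × 10⁻⁶
Enceladus: (1.1 × 10²⁰) / (2.4 × 10⁸)³ = 7.957 × 10⁻⁶
Ratio (larger/smaller) = 1.5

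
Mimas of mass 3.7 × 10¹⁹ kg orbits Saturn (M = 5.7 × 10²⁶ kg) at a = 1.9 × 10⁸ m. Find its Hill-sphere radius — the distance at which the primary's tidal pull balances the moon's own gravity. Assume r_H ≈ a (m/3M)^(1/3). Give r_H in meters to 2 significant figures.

5.3 × 10⁵ m

r_H ≈ a (m/3M)^(1/3)
    = (1.9 × 10⁸) × (3.7 × 10¹⁹ / (3 × 5.7 × 10²⁶))^(1/3)
    = 5.3 × 10⁵ m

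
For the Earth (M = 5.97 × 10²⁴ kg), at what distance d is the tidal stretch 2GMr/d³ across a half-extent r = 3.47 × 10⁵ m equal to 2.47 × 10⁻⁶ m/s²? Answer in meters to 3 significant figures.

2GMr/d³ = a_tidal  ⇒  d = (2GMr / a_tidal)^(1/3)
d = (2 × 6.674×10⁻¹¹ × (5.97 × 10²⁴) × (3.47 × 10⁵) / (2.47 × 10⁻⁶))^(1/3)
  = 4.82 × 10⁸ m

4.82 × 10⁸ m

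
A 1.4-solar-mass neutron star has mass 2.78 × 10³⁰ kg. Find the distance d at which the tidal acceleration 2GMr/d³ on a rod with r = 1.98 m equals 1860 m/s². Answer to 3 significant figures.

2GMr/d³ = a_tidal  ⇒  d = (2GMr / a_tidal)^(1/3)
d = (2 × 6.674×10⁻¹¹ × (2.78 × 10³⁰) × (1.98) / (1860))^(1/3)
  = 7.34 × 10⁵ m

7.34 × 10⁵ m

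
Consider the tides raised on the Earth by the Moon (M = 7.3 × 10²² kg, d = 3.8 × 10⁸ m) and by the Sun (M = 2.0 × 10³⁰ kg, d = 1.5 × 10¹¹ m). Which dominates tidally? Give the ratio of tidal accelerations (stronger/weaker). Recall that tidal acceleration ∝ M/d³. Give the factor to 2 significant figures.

The Moon, by a factor of ≈ 2.2

The tide-raising term goes as M/d³ (the gradient of a 1/d² field).
The Moon: (7.3 × 10²²) / (3.8 × 10⁸)³ = 1.330 × 10⁻³
The Sun: (2.0 × 10³⁰) / (1.5 × 10¹¹)³ = 5.926 × 10⁻⁴
Ratio (larger/smaller) = 2.2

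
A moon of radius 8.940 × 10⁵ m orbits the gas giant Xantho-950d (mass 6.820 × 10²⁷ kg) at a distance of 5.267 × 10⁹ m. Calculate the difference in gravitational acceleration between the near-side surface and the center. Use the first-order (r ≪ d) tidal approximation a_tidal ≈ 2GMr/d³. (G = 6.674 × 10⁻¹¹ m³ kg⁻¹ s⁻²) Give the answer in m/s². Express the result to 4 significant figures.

5.570 × 10⁻⁶ m/s²

a_tidal = 2GMr/d³
        = 2 × (6.674 × 10⁻¹¹) × (6.820 × 10²⁷) × (8.940 × 10⁵) / (5.267 × 10⁹)³
        = 5.570 × 10⁻⁶ m/s²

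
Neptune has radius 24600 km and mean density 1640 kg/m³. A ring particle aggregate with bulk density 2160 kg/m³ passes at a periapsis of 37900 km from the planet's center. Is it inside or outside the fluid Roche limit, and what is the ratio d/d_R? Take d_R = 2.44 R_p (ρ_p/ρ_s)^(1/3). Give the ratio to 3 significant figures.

inside; d/d_R ≈ 0.692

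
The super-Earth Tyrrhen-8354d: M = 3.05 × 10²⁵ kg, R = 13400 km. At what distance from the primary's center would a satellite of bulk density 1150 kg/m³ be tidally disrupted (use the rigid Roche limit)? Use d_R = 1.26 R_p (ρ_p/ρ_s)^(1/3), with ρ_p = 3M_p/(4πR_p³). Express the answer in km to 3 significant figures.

23300 km

ρ_p = 3M_p/(4πR_p³) = 3 × (3.05 × 10²⁵) / (4π × (1.34 × 10⁷ m)³) = 3030 kg/m³
d_R = 1.26 × 13400 km × (3030/1150)^(1/3)
    = 23300 km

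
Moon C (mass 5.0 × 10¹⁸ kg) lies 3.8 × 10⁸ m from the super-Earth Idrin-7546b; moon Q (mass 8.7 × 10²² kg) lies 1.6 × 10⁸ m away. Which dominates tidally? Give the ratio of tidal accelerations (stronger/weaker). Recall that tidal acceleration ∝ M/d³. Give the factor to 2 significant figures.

Moon Q, by a factor of ≈ 2.3 × 10⁵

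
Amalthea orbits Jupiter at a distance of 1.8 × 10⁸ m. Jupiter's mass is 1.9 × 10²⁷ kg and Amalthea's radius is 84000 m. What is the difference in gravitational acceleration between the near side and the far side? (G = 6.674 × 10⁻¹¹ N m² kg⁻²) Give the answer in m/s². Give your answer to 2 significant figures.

7.3 × 10⁻³ m/s²

Near-to-far spans 2r, so the tidal difference is twice the near-to-center value: 4GMr/d³.
Δg = 4GMr/d³
   = 4 × (6.674 × 10⁻¹¹) × (1.9 × 10²⁷) × (84000) / (1.8 × 10⁸)³
   = 7.3 × 10⁻³ m/s²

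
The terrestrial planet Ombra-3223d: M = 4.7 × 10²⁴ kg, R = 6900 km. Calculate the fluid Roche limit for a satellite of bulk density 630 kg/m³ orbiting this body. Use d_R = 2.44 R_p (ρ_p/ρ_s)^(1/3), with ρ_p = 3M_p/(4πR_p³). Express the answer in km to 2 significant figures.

30000 km

ρ_p = 3M_p/(4πR_p³) = 3 × (4.7 × 10²⁴) / (4π × (6.9 × 10⁶ m)³) = 3400 kg/m³
d_R = 2.44 × 6900 km × (3400/630)^(1/3)
    = 30000 km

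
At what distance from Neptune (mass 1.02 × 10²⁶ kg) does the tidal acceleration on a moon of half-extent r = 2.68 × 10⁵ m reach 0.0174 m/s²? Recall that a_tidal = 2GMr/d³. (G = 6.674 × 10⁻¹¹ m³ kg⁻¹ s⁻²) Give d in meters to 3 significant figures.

5.94 × 10⁷ m

2GMr/d³ = a_tidal  ⇒  d = (2GMr / a_tidal)^(1/3)
d = (2 × 6.674×10⁻¹¹ × (1.02 × 10²⁶) × (2.68 × 10⁵) / (0.0174))^(1/3)
  = 5.94 × 10⁷ m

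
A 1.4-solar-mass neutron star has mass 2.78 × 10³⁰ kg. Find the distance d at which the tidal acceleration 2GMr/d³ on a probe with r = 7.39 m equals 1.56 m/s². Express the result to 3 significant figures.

1.21 × 10⁷ m

2GMr/d³ = a_tidal  ⇒  d = (2GMr / a_tidal)^(1/3)
d = (2 × 6.674×10⁻¹¹ × (2.78 × 10³⁰) × (7.39) / (1.56))^(1/3)
  = 1.21 × 10⁷ m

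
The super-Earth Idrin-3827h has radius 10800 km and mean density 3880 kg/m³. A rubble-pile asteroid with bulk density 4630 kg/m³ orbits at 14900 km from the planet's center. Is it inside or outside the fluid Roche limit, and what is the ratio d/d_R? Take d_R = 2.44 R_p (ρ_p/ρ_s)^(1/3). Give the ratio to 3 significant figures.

d_R = 2.44 × (10800 km) × (3880/4630)^(1/3) = 24840 km
d/d_R = (14900) / (24840) = 0.600
Since d/d_R < 1, the body is inside the Roche limit.

inside; d/d_R ≈ 0.600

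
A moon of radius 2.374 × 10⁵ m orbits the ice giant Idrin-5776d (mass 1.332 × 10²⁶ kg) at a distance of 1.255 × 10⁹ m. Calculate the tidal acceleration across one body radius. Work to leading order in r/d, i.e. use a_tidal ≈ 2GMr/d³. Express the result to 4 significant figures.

2.135 × 10⁻⁶ m/s²

a_tidal = 2GMr/d³
        = 2 × (6.674 × 10⁻¹¹) × (1.332 × 10²⁶) × (2.374 × 10⁵) / (1.255 × 10⁹)³
        = 2.135 × 10⁻⁶ m/s²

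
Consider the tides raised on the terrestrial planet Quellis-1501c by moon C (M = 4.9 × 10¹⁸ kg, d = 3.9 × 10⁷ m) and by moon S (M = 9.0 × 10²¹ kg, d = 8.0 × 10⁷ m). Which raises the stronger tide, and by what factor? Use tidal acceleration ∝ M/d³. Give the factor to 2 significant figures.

Tidal acceleration ∝ M/d³, so compare M/d³ for each.
Moon C: (4.9 × 10¹⁸) / (3.9 × 10⁷)³ = 8.260 × 10⁻⁵
Moon S: (9.0 × 10²¹) / (8.0 × 10⁷)³ = 1.758 × 10⁻²
Ratio (larger/smaller) = 210

Moon S, by a factor of ≈ 210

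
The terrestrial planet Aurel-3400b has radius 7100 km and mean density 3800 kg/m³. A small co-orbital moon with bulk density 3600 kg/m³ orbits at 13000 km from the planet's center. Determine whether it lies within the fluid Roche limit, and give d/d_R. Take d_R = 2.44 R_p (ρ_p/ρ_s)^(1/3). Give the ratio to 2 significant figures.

inside; d/d_R ≈ 0.74

d_R = 2.44 × (7100 km) × (3800/3600)^(1/3) = 17640 km
d/d_R = (13000) / (17640) = 0.74
Since d/d_R < 1, the body is inside the Roche limit.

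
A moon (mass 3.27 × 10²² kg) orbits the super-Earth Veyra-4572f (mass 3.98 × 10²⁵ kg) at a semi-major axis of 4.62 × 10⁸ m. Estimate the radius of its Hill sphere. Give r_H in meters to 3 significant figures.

r_H ≈ a (m/3M)^(1/3)
    = (4.62 × 10⁸) × (3.27 × 10²² / (3 × 3.98 × 10²⁵))^(1/3)
    = 3.00 × 10⁷ m

3.00 × 10⁷ m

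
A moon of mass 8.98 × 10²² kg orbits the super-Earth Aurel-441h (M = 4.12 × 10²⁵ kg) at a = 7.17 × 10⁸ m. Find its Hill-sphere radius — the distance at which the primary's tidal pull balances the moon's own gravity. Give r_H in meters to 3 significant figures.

6.45 × 10⁷ m

r_H ≈ a (m/3M)^(1/3)
    = (7.17 × 10⁸) × (8.98 × 10²² / (3 × 4.12 × 10²⁵))^(1/3)
    = 6.45 × 10⁷ m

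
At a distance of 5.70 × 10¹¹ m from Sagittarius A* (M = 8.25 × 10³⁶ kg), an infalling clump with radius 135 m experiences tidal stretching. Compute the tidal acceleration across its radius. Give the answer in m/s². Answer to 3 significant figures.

Δa = 2GMr/d³
   = 2 × (6.674 × 10⁻¹¹) × (8.25 × 10³⁶) × (135) / (5.70 × 10¹¹)³
   = 8.03 × 10⁻⁷ m/s²

8.03 × 10⁻⁷ m/s²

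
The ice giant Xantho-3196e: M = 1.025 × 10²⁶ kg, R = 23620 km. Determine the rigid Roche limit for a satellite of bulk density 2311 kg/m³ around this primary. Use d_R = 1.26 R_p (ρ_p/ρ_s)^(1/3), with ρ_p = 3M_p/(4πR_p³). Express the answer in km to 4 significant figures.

ρ_p = 3M_p/(4πR_p³) = 3 × (1.025 × 10²⁶) / (4π × (2.362 × 10⁷ m)³) = 1857 kg/m³
d_R = 1.26 × 23620 km × (1857/2311)^(1/3)
    = 27670 km

27670 km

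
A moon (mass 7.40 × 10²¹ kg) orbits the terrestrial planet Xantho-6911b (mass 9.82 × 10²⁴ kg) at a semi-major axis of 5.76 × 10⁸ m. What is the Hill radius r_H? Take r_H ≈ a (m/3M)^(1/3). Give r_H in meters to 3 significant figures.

3.63 × 10⁷ m

r_H ≈ a (m/3M)^(1/3)
    = (5.76 × 10⁸) × (7.40 × 10²¹ / (3 × 9.82 × 10²⁴))^(1/3)
    = 3.63 × 10⁷ m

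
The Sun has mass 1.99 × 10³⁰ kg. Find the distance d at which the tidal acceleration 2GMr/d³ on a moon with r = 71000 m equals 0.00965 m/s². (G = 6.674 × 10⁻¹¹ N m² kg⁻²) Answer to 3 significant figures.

2GMr/d³ = a_tidal  ⇒  d = (2GMr / a_tidal)^(1/3)
d = (2 × 6.674×10⁻¹¹ × (1.99 × 10³⁰) × (71000) / (0.00965))^(1/3)
  = 1.25 × 10⁹ m

1.25 × 10⁹ m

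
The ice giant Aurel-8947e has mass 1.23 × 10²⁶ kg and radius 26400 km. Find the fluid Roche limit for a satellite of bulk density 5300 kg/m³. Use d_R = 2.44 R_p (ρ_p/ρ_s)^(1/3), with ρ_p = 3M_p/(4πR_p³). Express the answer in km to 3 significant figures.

43200 km

ρ_p = 3M_p/(4πR_p³) = 3 × (1.23 × 10²⁶) / (4π × (2.64 × 10⁷ m)³) = 1600 kg/m³
d_R = 2.44 × 26400 km × (1600/5300)^(1/3)
    = 43200 km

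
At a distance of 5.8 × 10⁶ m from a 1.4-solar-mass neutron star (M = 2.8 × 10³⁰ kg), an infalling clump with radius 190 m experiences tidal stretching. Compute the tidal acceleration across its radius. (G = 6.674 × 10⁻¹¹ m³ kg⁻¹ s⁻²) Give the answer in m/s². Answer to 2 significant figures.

Δg = 2GMr/d³
   = 2 × (6.674 × 10⁻¹¹) × (2.8 × 10³⁰) × (190) / (5.8 × 10⁶)³
   = 3.6 × 10² m/s²

3.6 × 10² m/s²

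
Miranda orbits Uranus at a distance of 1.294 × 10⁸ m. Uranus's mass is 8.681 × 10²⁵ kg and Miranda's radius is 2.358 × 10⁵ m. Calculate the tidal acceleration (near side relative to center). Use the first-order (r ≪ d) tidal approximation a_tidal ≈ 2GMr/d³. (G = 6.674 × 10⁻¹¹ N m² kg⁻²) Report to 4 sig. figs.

1.261 × 10⁻³ m/s²

Δg = 2GMr/d³
   = 2 × (6.674 × 10⁻¹¹) × (8.681 × 10²⁵) × (2.358 × 10⁵) / (1.294 × 10⁸)³
   = 1.261 × 10⁻³ m/s²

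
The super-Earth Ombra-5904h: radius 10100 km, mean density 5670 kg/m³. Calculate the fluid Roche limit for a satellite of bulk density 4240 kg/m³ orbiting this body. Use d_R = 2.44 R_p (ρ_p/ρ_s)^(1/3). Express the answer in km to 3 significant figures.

27200 km

d_R = 2.44 × 10100 km × (5670/4240)^(1/3)
    = 27200 km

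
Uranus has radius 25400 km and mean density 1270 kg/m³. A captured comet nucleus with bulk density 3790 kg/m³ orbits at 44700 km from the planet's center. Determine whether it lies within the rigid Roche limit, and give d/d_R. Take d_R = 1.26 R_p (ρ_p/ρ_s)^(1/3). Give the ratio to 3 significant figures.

outside; d/d_R ≈ 2.01

d_R = 1.26 × (25400 km) × (1270/3790)^(1/3) = 22230 km
d/d_R = (44700) / (22230) = 2.01
Since d/d_R > 1, the body is outside the Roche limit.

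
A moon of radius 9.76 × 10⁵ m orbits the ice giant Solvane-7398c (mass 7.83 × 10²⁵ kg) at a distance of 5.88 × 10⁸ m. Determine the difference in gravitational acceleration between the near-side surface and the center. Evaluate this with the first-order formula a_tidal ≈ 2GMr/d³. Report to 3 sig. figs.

5.02 × 10⁻⁵ m/s²

Δa = 2GMr/d³
   = 2 × (6.674 × 10⁻¹¹) × (7.83 × 10²⁵) × (9.76 × 10⁵) / (5.88 × 10⁸)³
   = 5.02 × 10⁻⁵ m/s²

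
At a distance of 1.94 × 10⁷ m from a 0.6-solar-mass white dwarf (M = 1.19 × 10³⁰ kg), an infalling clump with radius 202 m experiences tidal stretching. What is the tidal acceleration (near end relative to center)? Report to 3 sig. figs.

a_tidal = 2GMr/d³
        = 2 × (6.674 × 10⁻¹¹) × (1.19 × 10³⁰) × (202) / (1.94 × 10⁷)³
        = 4.39 m/s²

4.39 m/s²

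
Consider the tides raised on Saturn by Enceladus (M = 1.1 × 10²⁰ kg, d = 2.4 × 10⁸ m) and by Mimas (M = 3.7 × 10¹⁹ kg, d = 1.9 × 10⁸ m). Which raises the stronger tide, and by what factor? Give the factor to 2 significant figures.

Tidal acceleration ∝ M/d³, so compare M/d³ for each.
Enceladus: (1.1 × 10²⁰) / (2.4 × 10⁸)³ = 7.957 × 10⁻⁶
Mimas: (3.7 × 10¹⁹) / (1.9 × 10⁸)³ = 5.394 × 10⁻⁶
Ratio (larger/smaller) = 1.5

Enceladus, by a factor of ≈ 1.5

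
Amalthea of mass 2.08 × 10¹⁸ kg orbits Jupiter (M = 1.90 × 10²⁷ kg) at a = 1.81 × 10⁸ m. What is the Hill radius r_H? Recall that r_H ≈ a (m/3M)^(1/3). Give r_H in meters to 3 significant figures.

1.29 × 10⁵ m

r_H ≈ a (m/3M)^(1/3)
    = (1.81 × 10⁸) × (2.08 × 10¹⁸ / (3 × 1.90 × 10²⁷))^(1/3)
    = 1.29 × 10⁵ m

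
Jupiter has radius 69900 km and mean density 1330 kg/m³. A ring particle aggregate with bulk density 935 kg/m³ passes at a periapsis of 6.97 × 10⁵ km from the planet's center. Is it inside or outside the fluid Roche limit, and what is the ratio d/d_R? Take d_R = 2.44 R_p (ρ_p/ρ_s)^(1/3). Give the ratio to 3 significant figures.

outside; d/d_R ≈ 3.63

d_R = 2.44 × (69900 km) × (1330/935)^(1/3) = 1.918 × 10⁵ km
d/d_R = (6.97 × 10⁵) / (1.918 × 10⁵) = 3.63
Since d/d_R > 1, the body is outside the Roche limit.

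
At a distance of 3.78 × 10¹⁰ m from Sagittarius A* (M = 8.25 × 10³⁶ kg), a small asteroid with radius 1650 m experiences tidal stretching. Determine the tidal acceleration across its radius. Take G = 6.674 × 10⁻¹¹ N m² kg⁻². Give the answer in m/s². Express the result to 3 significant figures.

3.36 × 10⁻² m/s²

Δg = 2GMr/d³
   = 2 × (6.674 × 10⁻¹¹) × (8.25 × 10³⁶) × (1650) / (3.78 × 10¹⁰)³
   = 3.36 × 10⁻² m/s²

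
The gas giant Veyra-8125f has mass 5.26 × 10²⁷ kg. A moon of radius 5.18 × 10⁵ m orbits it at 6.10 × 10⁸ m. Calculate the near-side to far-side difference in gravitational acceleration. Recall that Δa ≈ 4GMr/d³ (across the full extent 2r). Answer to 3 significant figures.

Δg = 4GMr/d³
   = 4 × (6.674 × 10⁻¹¹) × (5.26 × 10²⁷) × (5.18 × 10⁵) / (6.10 × 10⁸)³
   = 3.20 × 10⁻³ m/s²

3.20 × 10⁻³ m/s²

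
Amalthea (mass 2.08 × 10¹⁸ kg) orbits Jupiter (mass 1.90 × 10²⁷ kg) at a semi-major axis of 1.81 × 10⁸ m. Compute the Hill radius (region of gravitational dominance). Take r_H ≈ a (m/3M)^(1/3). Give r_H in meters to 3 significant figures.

1.29 × 10⁵ m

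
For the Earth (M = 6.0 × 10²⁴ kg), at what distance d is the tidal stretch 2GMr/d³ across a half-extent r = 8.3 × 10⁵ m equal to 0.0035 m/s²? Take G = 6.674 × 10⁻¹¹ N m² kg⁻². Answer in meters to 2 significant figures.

2GMr/d³ = a_tidal  ⇒  d = (2GMr / a_tidal)^(1/3)
d = (2 × 6.674×10⁻¹¹ × (6.0 × 10²⁴) × (8.3 × 10⁵) / (0.0035))^(1/3)
  = 5.7 × 10⁷ m

5.7 × 10⁷ m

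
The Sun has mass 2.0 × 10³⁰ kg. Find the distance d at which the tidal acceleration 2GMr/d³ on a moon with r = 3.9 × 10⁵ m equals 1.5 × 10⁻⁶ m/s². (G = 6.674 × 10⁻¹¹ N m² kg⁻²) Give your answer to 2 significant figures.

4.1 × 10¹⁰ m

2GMr/d³ = a_tidal  ⇒  d = (2GMr / a_tidal)^(1/3)
d = (2 × 6.674×10⁻¹¹ × (2.0 × 10³⁰) × (3.9 × 10⁵) / (1.5 × 10⁻⁶))^(1/3)
  = 4.1 × 10¹⁰ m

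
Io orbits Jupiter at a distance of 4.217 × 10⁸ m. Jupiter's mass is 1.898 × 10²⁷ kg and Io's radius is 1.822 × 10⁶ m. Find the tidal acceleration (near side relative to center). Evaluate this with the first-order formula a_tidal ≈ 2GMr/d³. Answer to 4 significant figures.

6.155 × 10⁻³ m/s²

Δa = 2GMr/d³
   = 2 × (6.674 × 10⁻¹¹) × (1.898 × 10²⁷) × (1.822 × 10⁶) / (4.217 × 10⁸)³
   = 6.155 × 10⁻³ m/s²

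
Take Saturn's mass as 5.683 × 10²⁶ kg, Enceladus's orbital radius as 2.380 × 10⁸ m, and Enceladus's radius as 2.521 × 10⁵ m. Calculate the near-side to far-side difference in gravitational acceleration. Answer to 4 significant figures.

The field gradient is 2GM/d³; across the full diameter 2r the difference is 4GMr/d³.
Δa = 4GMr/d³
   = 4 × (6.674 × 10⁻¹¹) × (5.683 × 10²⁶) × (2.521 × 10⁵) / (2.380 × 10⁸)³
   = 2.837 × 10⁻³ m/s²

2.837 × 10⁻³ m/s²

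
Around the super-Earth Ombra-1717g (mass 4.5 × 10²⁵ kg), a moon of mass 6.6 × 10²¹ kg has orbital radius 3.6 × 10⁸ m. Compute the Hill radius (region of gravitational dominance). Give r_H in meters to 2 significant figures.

r_H ≈ a (m/3M)^(1/3)
    = (3.6 × 10⁸) × (6.6 × 10²¹ / (3 × 4.5 × 10²⁵))^(1/3)
    = 1.3 × 10⁷ m

1.3 × 10⁷ m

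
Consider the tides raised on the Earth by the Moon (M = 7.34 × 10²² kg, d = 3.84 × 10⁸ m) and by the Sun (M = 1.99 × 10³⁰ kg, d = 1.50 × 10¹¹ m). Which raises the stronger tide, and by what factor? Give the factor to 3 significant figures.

The Moon, by a factor of ≈ 2.20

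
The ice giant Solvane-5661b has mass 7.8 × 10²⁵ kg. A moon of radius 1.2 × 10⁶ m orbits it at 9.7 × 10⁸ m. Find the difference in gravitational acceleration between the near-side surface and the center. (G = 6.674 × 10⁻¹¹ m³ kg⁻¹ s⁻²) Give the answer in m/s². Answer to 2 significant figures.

1.4 × 10⁻⁵ m/s²

Since r ≪ d, expand the inverse-square field across one radius to get the leading 2GMr/d³ term.
Δa = 2GMr/d³
   = 2 × (6.674 × 10⁻¹¹) × (7.8 × 10²⁵) × (1.2 × 10⁶) / (9.7 × 10⁸)³
   = 1.4 × 10⁻⁵ m/s²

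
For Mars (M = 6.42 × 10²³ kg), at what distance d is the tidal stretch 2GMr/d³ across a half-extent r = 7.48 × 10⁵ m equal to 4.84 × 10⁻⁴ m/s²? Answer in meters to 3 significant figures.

5.10 × 10⁷ m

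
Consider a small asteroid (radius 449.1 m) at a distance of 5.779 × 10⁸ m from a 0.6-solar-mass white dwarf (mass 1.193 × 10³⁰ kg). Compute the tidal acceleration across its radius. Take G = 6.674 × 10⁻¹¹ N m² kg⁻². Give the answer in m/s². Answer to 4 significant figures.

a_tidal = 2GMr/d³
        = 2 × (6.674 × 10⁻¹¹) × (1.193 × 10³⁰) × (449.1) / (5.779 × 10⁸)³
        = 3.705 × 10⁻⁴ m/s²

3.705 × 10⁻⁴ m/s²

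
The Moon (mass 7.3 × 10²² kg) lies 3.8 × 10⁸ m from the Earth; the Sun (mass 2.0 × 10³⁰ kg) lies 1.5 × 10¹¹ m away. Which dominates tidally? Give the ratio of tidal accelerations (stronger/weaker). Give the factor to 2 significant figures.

Compare M/d³ for the two perturbers:
The Moon: (7.3 × 10²²) / (3.8 × 10⁸)³ = 1.330 × 10⁻³
The Sun: (2.0 × 10³⁰) / (1.5 × 10¹¹)³ = 5.926 × 10⁻⁴
Ratio (larger/smaller) = 2.2

The Moon, by a factor of ≈ 2.2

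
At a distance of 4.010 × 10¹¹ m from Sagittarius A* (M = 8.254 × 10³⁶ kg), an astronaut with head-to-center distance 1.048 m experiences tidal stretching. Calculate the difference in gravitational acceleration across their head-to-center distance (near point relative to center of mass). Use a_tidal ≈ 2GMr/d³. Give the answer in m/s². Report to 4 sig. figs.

Differencing GM/(d−r)² and GM/d² to first order in r/d gives 2GMr/d³.
Δg = 2GMr/d³
   = 2 × (6.674 × 10⁻¹¹) × (8.254 × 10³⁶) × (1.048) / (4.010 × 10¹¹)³
   = 1.791 × 10⁻⁸ m/s²

1.791 × 10⁻⁸ m/s²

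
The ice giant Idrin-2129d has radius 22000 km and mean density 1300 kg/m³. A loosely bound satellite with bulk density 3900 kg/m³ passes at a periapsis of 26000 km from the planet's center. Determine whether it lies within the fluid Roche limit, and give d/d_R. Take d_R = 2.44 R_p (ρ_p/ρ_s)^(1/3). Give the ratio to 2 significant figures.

d_R = 2.44 × (22000 km) × (1300/3900)^(1/3) = 37220 km
d/d_R = (26000) / (37220) = 0.70
Since d/d_R < 1, the body is inside the Roche limit.

inside; d/d_R ≈ 0.70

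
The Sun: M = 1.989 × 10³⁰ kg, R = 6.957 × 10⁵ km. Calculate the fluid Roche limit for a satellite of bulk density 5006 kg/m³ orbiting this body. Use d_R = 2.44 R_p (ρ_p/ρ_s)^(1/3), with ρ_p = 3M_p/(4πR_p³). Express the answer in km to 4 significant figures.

1.113 × 10⁶ km

ρ_p = 3M_p/(4πR_p³) = 3 × (1.989 × 10³⁰) / (4π × (6.957 × 10⁸ m)³) = 1410 kg/m³
d_R = 2.44 × 6.957 × 10⁵ km × (1410/5006)^(1/3)
    = 1.113 × 10⁶ km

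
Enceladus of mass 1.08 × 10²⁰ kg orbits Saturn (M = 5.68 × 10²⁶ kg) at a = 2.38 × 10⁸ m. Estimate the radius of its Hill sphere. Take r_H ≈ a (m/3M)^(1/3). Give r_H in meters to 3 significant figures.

9.49 × 10⁵ m

r_H ≈ a (m/3M)^(1/3)
    = (2.38 × 10⁸) × (1.08 × 10²⁰ / (3 × 5.68 × 10²⁶))^(1/3)
    = 9.49 × 10⁵ m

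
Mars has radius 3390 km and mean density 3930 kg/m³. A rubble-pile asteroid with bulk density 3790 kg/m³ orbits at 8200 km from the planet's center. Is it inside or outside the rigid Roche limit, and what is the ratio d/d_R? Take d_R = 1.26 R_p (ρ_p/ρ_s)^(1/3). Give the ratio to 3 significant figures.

d_R = 1.26 × (3390 km) × (3930/3790)^(1/3) = 4323 km
d/d_R = (8200) / (4323) = 1.90
Since d/d_R > 1, the body is outside the Roche limit.

outside; d/d_R ≈ 1.90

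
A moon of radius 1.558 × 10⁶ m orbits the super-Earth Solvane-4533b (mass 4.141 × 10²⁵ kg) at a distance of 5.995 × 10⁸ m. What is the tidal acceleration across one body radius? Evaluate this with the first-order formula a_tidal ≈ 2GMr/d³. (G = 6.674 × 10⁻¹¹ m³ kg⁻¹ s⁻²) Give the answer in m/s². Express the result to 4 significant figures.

The tidal stretch is the gradient of GM/d² times the body's extent r, hence the 1/d³ dependence.
Δg = 2GMr/d³
   = 2 × (6.674 × 10⁻¹¹) × (4.141 × 10²⁵) × (1.558 × 10⁶) / (5.995 × 10⁸)³
   = 3.997 × 10⁻⁵ m/s²

3.997 × 10⁻⁵ m/s²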